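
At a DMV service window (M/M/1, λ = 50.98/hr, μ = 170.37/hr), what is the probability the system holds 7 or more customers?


ρ = 50.98/170.37 = 0.2992
P(N ≥ n) = ρ^n = 0.2992^7 = 0.0002148

Final: 0.0002148


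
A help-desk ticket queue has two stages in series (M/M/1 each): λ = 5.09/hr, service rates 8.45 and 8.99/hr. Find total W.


Each node sees arrival rate λ = 5.09/hr (tandem ⇒ throughput preserved).
W₁ = 1/(μ₁−λ) = 1/(8.45−5.09) = 0.29762 hr
W₂ = 1/(μ₂−λ) = 1/(8.99−5.09) = 0.25641 hr
W_total = W₁ + W₂ = 0.29762 + 0.25641 = 0.55403 hr

Final: 0.55403 hr


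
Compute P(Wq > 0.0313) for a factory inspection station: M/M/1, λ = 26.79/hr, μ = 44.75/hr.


ρ = 26.79/44.75 = 0.5987
P(Wq > t) = ρ·e^{−(μ−λ)t} = 0.5987·e^{−0.5621}
= 0.5987·0.569983 = 0.341226

Final: 0.341226


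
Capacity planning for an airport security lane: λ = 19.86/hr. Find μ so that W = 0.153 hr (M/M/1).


W = 1/(μ−λ) ⇒ μ − λ = 1/W = 1/0.153 = 6.5359
μ = λ + 1/W = 19.86 + 6.5359 = 26.3959 per hr

Final: 26.3959 /hr


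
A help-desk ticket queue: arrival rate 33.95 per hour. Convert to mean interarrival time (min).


Mean interarrival time = 1/λ = 1/33.95 hour = 0.02946 hour
In minutes: 0.02946 × 60 = 1.7673 min

Final: 1.7673 min


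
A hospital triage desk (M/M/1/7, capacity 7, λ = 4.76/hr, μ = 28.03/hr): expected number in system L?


ρ = 4.76/28.03 = 0.1698
L = ρ[1 − (K+1)ρ^K + Kρ^(K+1)] / [(1−ρ)(1−ρ^(K+1))]
Numerator: 0.1698·(1 − 8·0.000004073 + 7·0.0000006916) = 0.169813
Denominator: (0.8302)·(0.999999) = 0.830181
L = 0.169813/0.830181 = 0.2045

Final: 0.2045


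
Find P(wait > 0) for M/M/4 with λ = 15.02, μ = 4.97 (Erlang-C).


a = λ/μ = 3.0221; ρ = a/4 = 0.7555
P₀ = 0.036488 (from M/M/c formula)
C(c,a) = [a^c/(c!(1−ρ))]·P₀ = [83.41692/(24·0.2445)]·0.036488
= 14.21749·0.036488 = 0.518762

Final: 0.518762


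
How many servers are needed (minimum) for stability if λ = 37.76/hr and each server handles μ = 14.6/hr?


Stability requires cμ > λ ⇔ c > λ/μ.
λ/μ = 37.76/14.6 = 2.5863
Minimum integer c = ⌊2.5863⌋ + 1 = 3
Check: 3·14.6 = 43.80 > 37.76, while 2·14.6 = 29.20 ≤ 37.76

Final: 3 servers


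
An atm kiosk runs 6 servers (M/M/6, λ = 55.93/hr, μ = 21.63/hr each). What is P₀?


a = λ/μ = 55.93/21.63 = 2.5858; ρ = a/c = 0.4310
Σ_{k=0}^{5} a^k/k! (terms k=0..5) = 1.00000 + 2.58576 + 3.34308 + 2.88147 + 1.86270 + 0.96330 = 12.63630
Tail: a^6/(6!(1−ρ)) = 298.90267/(720·0.5690) = 0.72955
P₀ = 1/(12.63630 + 0.72955) = 1/13.36585 = 0.074818

Final: 0.074818


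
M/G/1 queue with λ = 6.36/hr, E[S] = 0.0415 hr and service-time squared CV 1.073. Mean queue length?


ρ = λ·E[S] = 6.36·0.0415 = 0.2639
Lq = ρ²(1+C_s²)/(2(1−ρ)) = 0.06966·(1+1.073)/(2·0.7361)
= 0.06966·2.0730/1.4721 = 0.09810

Final: 0.09810


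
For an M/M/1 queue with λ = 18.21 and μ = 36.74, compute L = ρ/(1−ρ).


ρ = λ/μ = 18.21/36.74 = 0.4956
L = ρ/(1−ρ) = 0.4956/(1 − 0.4956) = 0.4956/0.5044 = 0.9827

Final: 0.9827


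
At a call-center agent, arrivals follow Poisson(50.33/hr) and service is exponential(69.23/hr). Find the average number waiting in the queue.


ρ = 50.33/69.23 = 0.7270
Lq = ρ²/(1−ρ) = 0.5285/0.2730 = 1.9360

Final: 1.9360


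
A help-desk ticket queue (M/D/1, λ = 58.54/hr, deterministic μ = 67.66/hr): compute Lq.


ρ = 58.54/67.66 = 0.8652
M/D/1: Lq = ρ²/(2(1−ρ)) = 0.7486/(2·0.1348) = 2.77683

Final: 2.77683


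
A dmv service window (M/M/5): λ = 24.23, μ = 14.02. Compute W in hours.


a = 1.7282; ρ = 0.3456; P₀ = 0.176989
Lq = P₀·a^c·ρ/(c!(1−ρ)²) = 0.01836
Wq = Lq/λ = 0.01836/24.23 = 0.0007576 hr
W = Wq + 1/μ = 0.0007576 + 0.07133 = 0.07208 hr

Final: 0.07208 hr


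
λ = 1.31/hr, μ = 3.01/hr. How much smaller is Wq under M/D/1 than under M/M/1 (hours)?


ρ = 1.31/3.01 = 0.4352
Wq(M/M/1) = ρ/(μ−λ) = 0.4352/1.70 = 0.25601 hr
Wq(M/D/1) = ρ/(2(μ−λ)) = 0.12800 hr
Savings = 0.25601 − 0.12800 = 0.12800 hr

Final: 0.12800 hr


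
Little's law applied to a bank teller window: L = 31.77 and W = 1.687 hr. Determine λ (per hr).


λ = L/W = 31.77/1.687 = 18.8322 /hr

Final: 18.8322 /hr


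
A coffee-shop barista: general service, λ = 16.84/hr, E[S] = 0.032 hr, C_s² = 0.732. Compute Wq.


ρ = λ·E[S] = 16.84·0.032 = 0.5389
E[S²] = E[S]²(1+C_s²) = 0.032²·(1+0.732) = 0.001774
Wq = λ·E[S²]/(2(1−ρ)) = 16.84·0.001774/(2·0.4611) = 0.03239 hr

Final: 0.03239 hr


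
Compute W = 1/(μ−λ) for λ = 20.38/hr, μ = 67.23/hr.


W = 1/(μ−λ) = 1/(67.23 − 20.38) = 1/46.85 = 0.02134 hr

Final: 0.02134 hr


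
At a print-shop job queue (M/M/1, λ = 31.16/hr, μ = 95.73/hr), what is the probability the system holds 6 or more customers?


ρ = 31.16/95.73 = 0.3255
P(N ≥ n) = ρ^n = 0.3255^6 = 0.001189

Final: 0.001189


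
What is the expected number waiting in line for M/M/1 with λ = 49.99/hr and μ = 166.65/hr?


ρ = 49.99/166.65 = 0.3000
Lq = ρ²/(1−ρ) = 0.08998/0.7000 = 0.1285

Final: 0.1285


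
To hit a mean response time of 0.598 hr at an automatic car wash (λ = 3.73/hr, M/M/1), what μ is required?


W = 1/(μ−λ) ⇒ μ − λ = 1/W = 1/0.598 = 1.6722
μ = λ + 1/W = 3.73 + 1.6722 = 5.4022 per hr

Final: 5.4022 /hr


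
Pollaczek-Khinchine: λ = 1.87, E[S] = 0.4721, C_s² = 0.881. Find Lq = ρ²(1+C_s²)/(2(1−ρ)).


ρ = λ·E[S] = 1.87·0.4721 = 0.8828
Lq = ρ²(1+C_s²)/(2(1−ρ)) = 0.7794·(1+0.881)/(2·0.1172)
= 0.7794·1.8810/0.2343 = 6.25579

Final: 6.25579


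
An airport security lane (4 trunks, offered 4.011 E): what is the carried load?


B(4,4.011) = 0.311740 (Erlang-B)
Carried load = a(1 − B) = 4.011·(1 − 0.311740) = 4.011·0.688260 = 2.7606 E

Final: 2.7606 Erlangs


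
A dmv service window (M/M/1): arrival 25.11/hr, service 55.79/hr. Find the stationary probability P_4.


ρ = 25.11/55.79 = 0.4501
P_n = (1−ρ)·ρ^n = (1 − 0.4501)·0.4501^4 = 0.5499·0.041036 = 0.022566

Final: 0.022566


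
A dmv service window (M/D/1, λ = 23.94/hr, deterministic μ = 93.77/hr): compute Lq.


ρ = 23.94/93.77 = 0.2553
M/D/1: Lq = ρ²/(2(1−ρ)) = 0.06518/(2·0.7447) = 0.04376

Final: 0.04376


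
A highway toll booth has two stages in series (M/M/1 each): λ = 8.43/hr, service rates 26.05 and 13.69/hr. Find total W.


Each node sees arrival rate λ = 8.43/hr (tandem ⇒ throughput preserved).
W₁ = 1/(μ₁−λ) = 1/(26.05−8.43) = 0.05675 hr
W₂ = 1/(μ₂−λ) = 1/(13.69−8.43) = 0.19011 hr
W_total = W₁ + W₂ = 0.05675 + 0.19011 = 0.24687 hr

Final: 0.24687 hr


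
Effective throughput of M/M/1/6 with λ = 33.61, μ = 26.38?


ρ = 1.2741; P_K = (1−ρ)ρ^6/(1−ρ^7) = 0.263460
λ_eff = λ(1 − P_K) = 33.61·(1 − 0.263460) = 33.61·0.736540 = 24.7551 /hr

Final: 24.7551 /hr


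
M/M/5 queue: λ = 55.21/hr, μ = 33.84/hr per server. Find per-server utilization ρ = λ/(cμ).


ρ = λ/(cμ) = 55.21/(5·33.84) = 55.21/169.20 = 0.3263

Final: 0.3263


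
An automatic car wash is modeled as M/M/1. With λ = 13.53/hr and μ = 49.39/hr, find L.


ρ = λ/μ = 13.53/49.39 = 0.2739
L = ρ/(1−ρ) = 0.2739/(1 − 0.2739) = 0.2739/0.7261 = 0.3773

Final: 0.3773


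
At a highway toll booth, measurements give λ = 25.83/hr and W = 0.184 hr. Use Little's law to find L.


L = λW = 25.83·0.184 = 4.7527

Final: 4.7527


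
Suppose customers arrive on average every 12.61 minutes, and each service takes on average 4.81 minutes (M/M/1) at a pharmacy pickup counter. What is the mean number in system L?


λ = 60/12.61 = 4.7581 /hr
μ = 60/4.81 = 12.4740 /hr
ρ = λ/μ = 4.7581/12.4740 = 0.3814
L = ρ/(1−ρ) = 0.3814/0.6186 = 0.6167

Final: 0.6167


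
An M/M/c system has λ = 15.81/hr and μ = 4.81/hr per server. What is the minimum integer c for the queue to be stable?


Stability requires cμ > λ ⇔ c > λ/μ.
λ/μ = 15.81/4.81 = 3.2869
Minimum integer c = ⌊3.2869⌋ + 1 = 4
Check: 4·4.81 = 19.24 > 15.81, while 3·4.81 = 14.43 ≤ 15.81

Final: 4 servers


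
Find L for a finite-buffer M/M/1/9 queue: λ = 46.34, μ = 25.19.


ρ = 46.34/25.19 = 1.8396
L = ρ[1 − (K+1)ρ^K + Kρ^(K+1)] / [(1−ρ)(1−ρ^(K+1))]
Numerator: 1.8396·(1 − 10·241.296353 + 9·443.893330) = 2912.257341
Denominator: (-0.8396)·(-442.893330) = 371.861609
L = 2912.257341/371.861609 = 7.8316

Final: 7.8316


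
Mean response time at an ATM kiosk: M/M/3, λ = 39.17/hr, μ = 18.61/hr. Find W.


a = 2.1048; ρ = 0.7016; P₀ = 0.094987
Lq = P₀·a^c·ρ/(c!(1−ρ)²) = 1.16307
Wq = Lq/λ = 1.16307/39.17 = 0.02969 hr
W = Wq + 1/μ = 0.02969 + 0.05373 = 0.08343 hr

Final: 0.08343 hr


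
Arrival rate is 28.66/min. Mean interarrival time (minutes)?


Mean interarrival time = 1/λ = 1/28.66 minute = 0.03489 minute
In minutes: 0.03489 × 1 = 0.03489 min

Final: 0.03489 min


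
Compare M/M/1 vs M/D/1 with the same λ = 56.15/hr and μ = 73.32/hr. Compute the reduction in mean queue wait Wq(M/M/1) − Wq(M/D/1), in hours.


ρ = 56.15/73.32 = 0.7658
Wq(M/M/1) = ρ/(μ−λ) = 0.7658/17.17 = 0.04460 hr
Wq(M/D/1) = ρ/(2(μ−λ)) = 0.02230 hr
Savings = 0.04460 − 0.02230 = 0.02230 hr

Final: 0.02230 hr


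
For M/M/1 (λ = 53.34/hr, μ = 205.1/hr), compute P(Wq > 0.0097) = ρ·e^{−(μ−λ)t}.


ρ = 53.34/205.1 = 0.2601
P(Wq > t) = ρ·e^{−(μ−λ)t} = 0.2601·e^{−1.4721}
= 0.2601·0.229450 = 0.059673

Final: 0.059673


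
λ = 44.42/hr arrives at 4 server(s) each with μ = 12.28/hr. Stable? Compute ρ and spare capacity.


Total capacity cμ = 4·12.28 = 49.12/hr
ρ = λ/(cμ) = 44.42/49.12 = 0.9043
Stable ⇔ ρ < 1: YES
Spare capacity = cμ − λ = 49.12 − 44.42 = 4.70/hr

Final: ρ = 0.9043; stable; margin = 4.70/hr


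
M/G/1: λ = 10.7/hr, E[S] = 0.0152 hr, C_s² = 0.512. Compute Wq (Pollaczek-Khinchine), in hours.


ρ = λ·E[S] = 10.7·0.0152 = 0.1626
E[S²] = E[S]²(1+C_s²) = 0.0152²·(1+0.512) = 0.0003493
Wq = λ·E[S²]/(2(1−ρ)) = 10.7·0.0003493/(2·0.8374) = 0.002232 hr

Final: 0.002232 hr


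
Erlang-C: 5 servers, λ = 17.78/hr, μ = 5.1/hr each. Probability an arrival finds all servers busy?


a = λ/μ = 3.4863; ρ = a/5 = 0.6973
P₀ = 0.026346 (from M/M/c formula)
C(c,a) = [a^c/(c!(1−ρ))]·P₀ = [515.00080/(120·0.3027)]·0.026346
= 14.17586·0.026346 = 0.373478

Final: 0.373478


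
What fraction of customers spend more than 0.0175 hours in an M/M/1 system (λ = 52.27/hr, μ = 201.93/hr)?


W ~ Exponential(μ−λ) for M/M/1.
μ − λ = 201.93 − 52.27 = 149.6600
P(W > t) = e^{−(μ−λ)t} = e^{−2.6191} = 0.072872

Final: 0.072872


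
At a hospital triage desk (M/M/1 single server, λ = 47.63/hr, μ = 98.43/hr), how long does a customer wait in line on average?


ρ = 47.63/98.43 = 0.4839
Wq = ρ/(μ−λ) = 0.4839/(98.43 − 47.63) = 0.4839/50.80 = 0.009526 hr

Final: 0.009526 hr


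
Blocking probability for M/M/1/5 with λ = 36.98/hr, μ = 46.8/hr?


ρ = λ/μ = 36.98/46.8 = 0.7902
P_K = (1−ρ)ρ^K/(1−ρ^(K+1)) = (0.2098·0.308039)/(1 − 0.243403)
= 0.064635/0.756597 = 0.085429

Final: 0.085429


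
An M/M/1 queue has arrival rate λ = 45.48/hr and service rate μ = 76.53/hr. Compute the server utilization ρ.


ρ = λ/μ = 45.48/76.53 = 0.5943

Final: 0.5943


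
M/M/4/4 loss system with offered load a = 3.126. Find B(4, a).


B(c,a) = (a^c/c!) / Σ_{k=0}^{c} a^k/k!
a^4/4! = 3.978732
Σ terms (k=0..4): 1.00000 + 3.12600 + 4.88594 + 5.09115 + 3.97873 = 18.081817
B = 3.978732/18.081817 = 0.220040

Final: 0.220040


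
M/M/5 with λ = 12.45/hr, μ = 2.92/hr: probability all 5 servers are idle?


a = λ/μ = 12.45/2.92 = 4.2637; ρ = a/c = 0.8527
Σ_{k=0}^{4} a^k/k! (terms k=0..4) = 1.00000 + 4.26370 + 9.08956 + 12.91839 + 13.77003 = 41.04167
Tail: a^5/(5!(1−ρ)) = 1409.06978/(120·0.1473) = 79.73806
P₀ = 1/(41.04167 + 79.73806) = 1/120.77973 = 0.008280

Final: 0.008280


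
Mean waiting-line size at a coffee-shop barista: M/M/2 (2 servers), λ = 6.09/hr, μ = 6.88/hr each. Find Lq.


a = λ/μ = 0.8852; ρ = a/2 = 0.4426
P₀ = 0.386398
Lq = P₀·a^c·ρ / (c!·(1−ρ)²) = 0.386398·0.78353·0.4426/(2·0.31071)
= 0.21563

Final: 0.21563


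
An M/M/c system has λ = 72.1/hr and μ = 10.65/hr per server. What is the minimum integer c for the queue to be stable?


Stability requires cμ > λ ⇔ c > λ/μ.
λ/μ = 72.1/10.65 = 6.7700
Minimum integer c = ⌊6.7700⌋ + 1 = 7
Check: 7·10.65 = 74.55 > 72.1, while 6·10.65 = 63.90 ≤ 72.1

Final: 7 servers


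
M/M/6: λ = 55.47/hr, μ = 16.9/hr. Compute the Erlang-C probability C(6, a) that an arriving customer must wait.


a = λ/μ = 3.2822; ρ = a/6 = 0.5470
P₀ = 0.036488 (from M/M/c formula)
C(c,a) = [a^c/(c!(1−ρ))]·P₀ = [1250.34185/(720·0.4530)]·0.036488
= 3.83387·0.036488 = 0.139890

Final: 0.139890


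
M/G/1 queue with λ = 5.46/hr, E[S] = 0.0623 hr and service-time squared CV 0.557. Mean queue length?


ρ = λ·E[S] = 5.46·0.0623 = 0.3402
Lq = ρ²(1+C_s²)/(2(1−ρ)) = 0.1157·(1+0.557)/(2·0.6598)
= 0.1157·1.5570/1.3197 = 0.13651

Final: 0.13651


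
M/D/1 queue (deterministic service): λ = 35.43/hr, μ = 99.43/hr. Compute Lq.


ρ = 35.43/99.43 = 0.3563
M/D/1: Lq = ρ²/(2(1−ρ)) = 0.1270/(2·0.6437) = 0.09863

Final: 0.09863


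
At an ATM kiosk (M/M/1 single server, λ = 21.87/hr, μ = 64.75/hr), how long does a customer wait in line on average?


ρ = 21.87/64.75 = 0.3378
Wq = ρ/(μ−λ) = 0.3378/(64.75 − 21.87) = 0.3378/42.88 = 0.007877 hr

Final: 0.007877 hr


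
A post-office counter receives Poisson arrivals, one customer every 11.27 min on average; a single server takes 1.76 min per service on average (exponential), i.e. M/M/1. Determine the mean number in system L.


λ = 60/11.27 = 5.3239 /hr
μ = 60/1.76 = 34.0909 /hr
ρ = λ/μ = 5.3239/34.0909 = 0.1562
L = ρ/(1−ρ) = 0.1562/0.8438 = 0.1851

Final: 0.1851


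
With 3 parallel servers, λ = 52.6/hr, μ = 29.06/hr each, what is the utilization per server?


ρ = λ/(cμ) = 52.6/(3·29.06) = 52.6/87.18 = 0.6033

Final: 0.6033


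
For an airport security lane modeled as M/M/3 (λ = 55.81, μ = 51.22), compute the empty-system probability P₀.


a = λ/μ = 55.81/51.22 = 1.0896; ρ = a/c = 0.3632
Σ_{k=0}^{2} a^k/k! (terms k=0..2) = 1.00000 + 1.08961 + 0.59363 = 2.68324
Tail: a^3/(3!(1−ρ)) = 1.29365/(6·0.6368) = 0.33858
P₀ = 1/(2.68324 + 0.33858) = 1/3.02183 = 0.330926

Final: 0.330926


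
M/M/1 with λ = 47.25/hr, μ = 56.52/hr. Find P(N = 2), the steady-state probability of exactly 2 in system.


ρ = 47.25/56.52 = 0.8360
P_n = (1−ρ)·ρ^n = (1 − 0.8360)·0.8360^2 = 0.1640·0.698875 = 0.114624

Final: 0.114624


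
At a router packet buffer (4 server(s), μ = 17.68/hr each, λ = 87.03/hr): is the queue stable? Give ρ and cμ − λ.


Total capacity cμ = 4·17.68 = 70.72/hr
ρ = λ/(cμ) = 87.03/70.72 = 1.2306
Stable ⇔ ρ < 1: NO
Spare capacity = cμ − λ = 70.72 − 87.03 = -16.31/hr

Final: ρ = 1.2306; unstable; margin = -16.31/hr


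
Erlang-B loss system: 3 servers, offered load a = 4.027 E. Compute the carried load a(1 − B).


B(3,4.027) = 0.453137 (Erlang-B)
Carried load = a(1 − B) = 4.027·(1 − 0.453137) = 4.027·0.546863 = 2.2022 E

Final: 2.2022 Erlangs


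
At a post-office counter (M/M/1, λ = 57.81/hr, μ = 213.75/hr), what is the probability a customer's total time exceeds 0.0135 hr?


W ~ Exponential(μ−λ) for M/M/1.
μ − λ = 213.75 − 57.81 = 155.9400
P(W > t) = e^{−(μ−λ)t} = e^{−2.1052} = 0.121823

Final: 0.121823


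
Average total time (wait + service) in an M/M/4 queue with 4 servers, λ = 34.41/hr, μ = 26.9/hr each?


a = 1.2792; ρ = 0.3198; P₀ = 0.276993
Lq = P₀·a^c·ρ/(c!(1−ρ)²) = 0.02136
Wq = Lq/λ = 0.02136/34.41 = 0.0006207 hr
W = Wq + 1/μ = 0.0006207 + 0.03717 = 0.03780 hr

Final: 0.03780 hr


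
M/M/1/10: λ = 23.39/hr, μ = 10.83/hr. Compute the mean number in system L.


ρ = 23.39/10.83 = 2.1597
L = ρ[1 − (K+1)ρ^K + Kρ^(K+1)] / [(1−ρ)(1−ρ^(K+1))]
Numerator: 2.1597·(1 − 11·2208.094479 + 10·4768.913191) = 50540.309968
Denominator: (-1.1597)·(-4767.913191) = 5529.546600
L = 50540.309968/5529.546600 = 9.1400

Final: 9.1400


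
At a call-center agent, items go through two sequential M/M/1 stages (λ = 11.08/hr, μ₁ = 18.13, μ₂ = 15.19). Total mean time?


Each node sees arrival rate λ = 11.08/hr (tandem ⇒ throughput preserved).
W₁ = 1/(μ₁−λ) = 1/(18.13−11.08) = 0.14184 hr
W₂ = 1/(μ₂−λ) = 1/(15.19−11.08) = 0.24331 hr
W_total = W₁ + W₂ = 0.14184 + 0.24331 = 0.38515 hr

Final: 0.38515 hr


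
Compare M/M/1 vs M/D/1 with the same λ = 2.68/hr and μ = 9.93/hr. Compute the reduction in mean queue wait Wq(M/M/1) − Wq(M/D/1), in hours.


ρ = 2.68/9.93 = 0.2699
Wq(M/M/1) = ρ/(μ−λ) = 0.2699/7.25 = 0.03723 hr
Wq(M/D/1) = ρ/(2(μ−λ)) = 0.01861 hr
Savings = 0.03723 − 0.01861 = 0.01861 hr

Final: 0.01861 hr


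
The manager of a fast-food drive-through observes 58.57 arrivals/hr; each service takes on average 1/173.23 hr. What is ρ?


ρ = λ/μ = 58.57/173.23 = 0.3381

Final: 0.3381


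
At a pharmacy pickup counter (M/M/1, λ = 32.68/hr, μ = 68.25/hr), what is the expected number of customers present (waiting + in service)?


ρ = λ/μ = 32.68/68.25 = 0.4788
L = ρ/(1−ρ) = 0.4788/(1 − 0.4788) = 0.4788/0.5212 = 0.9188

Final: 0.9188


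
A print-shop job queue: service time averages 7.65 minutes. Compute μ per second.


μ = 1/(service time) in consistent units.
1 second = 0.0166667 min, so μ = 0.0166667/7.65 = 0.002179 per second

Final: 0.002179 /sec


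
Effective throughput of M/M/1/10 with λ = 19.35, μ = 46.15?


ρ = 0.4193; P_K = (1−ρ)ρ^10/(1−ρ^11) = 0.00009752
λ_eff = λ(1 − P_K) = 19.35·(1 − 0.00009752) = 19.35·0.999902 = 19.3481 /hr

Final: 19.3481 /hr


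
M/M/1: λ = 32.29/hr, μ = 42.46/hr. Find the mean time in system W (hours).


W = 1/(μ−λ) = 1/(42.46 − 32.29) = 1/10.17 = 0.09833 hr

Final: 0.09833 hr


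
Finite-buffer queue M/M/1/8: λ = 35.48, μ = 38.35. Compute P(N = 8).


ρ = λ/μ = 35.48/38.35 = 0.9252
P_K = (1−ρ)ρ^K/(1−ρ^(K+1)) = (0.07484·0.536718)/(1 − 0.496551)
= 0.040166/0.503449 = 0.079782

Final: 0.079782


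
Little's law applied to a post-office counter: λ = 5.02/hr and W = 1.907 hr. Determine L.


L = λW = 5.02·1.907 = 9.5731

Final: 9.5731


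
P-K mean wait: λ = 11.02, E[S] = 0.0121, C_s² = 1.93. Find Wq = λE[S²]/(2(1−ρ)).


ρ = λ·E[S] = 11.02·0.0121 = 0.1333
E[S²] = E[S]²(1+C_s²) = 0.0121²·(1+1.93) = 0.0004290
Wq = λ·E[S²]/(2(1−ρ)) = 11.02·0.0004290/(2·0.8667) = 0.002727 hr

Final: 0.002727 hr


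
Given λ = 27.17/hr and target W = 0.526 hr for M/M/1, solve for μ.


W = 1/(μ−λ) ⇒ μ − λ = 1/W = 1/0.526 = 1.9011
μ = λ + 1/W = 27.17 + 1.9011 = 29.0711 per hr

Final: 29.0711 /hr


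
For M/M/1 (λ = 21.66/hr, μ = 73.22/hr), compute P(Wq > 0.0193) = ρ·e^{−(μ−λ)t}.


ρ = 21.66/73.22 = 0.2958
P(Wq > t) = ρ·e^{−(μ−λ)t} = 0.2958·e^{−0.9951}
= 0.2958·0.369684 = 0.109360

Final: 0.109360


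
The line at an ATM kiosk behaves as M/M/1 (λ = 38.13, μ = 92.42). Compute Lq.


ρ = 38.13/92.42 = 0.4126
Lq = ρ²/(1−ρ) = 0.1702/0.5874 = 0.2898

Final: 0.2898


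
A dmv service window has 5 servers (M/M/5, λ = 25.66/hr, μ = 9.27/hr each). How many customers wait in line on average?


a = λ/μ = 2.7681; ρ = a/5 = 0.5536
P₀ = 0.060190
Lq = P₀·a^c·ρ / (c!·(1−ρ)²) = 0.060190·162.51168·0.5536/(120·0.19926)
= 0.22647

Final: 0.22647


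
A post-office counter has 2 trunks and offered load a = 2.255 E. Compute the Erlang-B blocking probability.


B(c,a) = (a^c/c!) / Σ_{k=0}^{c} a^k/k!
a^2/2! = 2.542512
Σ terms (k=0..2): 1.00000 + 2.25500 + 2.54251 = 5.797512
B = 2.542512/5.797512 = 0.438552

Final: 0.438552


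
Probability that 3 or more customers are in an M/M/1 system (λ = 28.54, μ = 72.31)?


ρ = 28.54/72.31 = 0.3947
P(N ≥ n) = ρ^n = 0.3947^3 = 0.061485

Final: 0.061485


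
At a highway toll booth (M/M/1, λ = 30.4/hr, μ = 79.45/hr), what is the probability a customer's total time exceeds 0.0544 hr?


W ~ Exponential(μ−λ) for M/M/1.
μ − λ = 79.45 − 30.4 = 49.0500
P(W > t) = e^{−(μ−λ)t} = e^{−2.6683} = 0.069369

Final: 0.069369


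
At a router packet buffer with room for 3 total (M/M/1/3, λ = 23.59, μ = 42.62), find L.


ρ = 23.59/42.62 = 0.5535
L = ρ[1 − (K+1)ρ^K + Kρ^(K+1)] / [(1−ρ)(1−ρ^(K+1))]
Numerator: 0.5535·(1 − 4·0.169568 + 3·0.093855) = 0.333921
Denominator: (0.4465)·(0.906145) = 0.404597
L = 0.333921/0.404597 = 0.8253

Final: 0.8253


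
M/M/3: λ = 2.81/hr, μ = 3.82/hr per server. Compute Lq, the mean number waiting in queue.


a = λ/μ = 0.7356; ρ = a/3 = 0.2452
P₀ = 0.477544
Lq = P₀·a^c·ρ / (c!·(1−ρ)²) = 0.477544·0.39804·0.2452/(6·0.56972)
= 0.01363

Final: 0.01363


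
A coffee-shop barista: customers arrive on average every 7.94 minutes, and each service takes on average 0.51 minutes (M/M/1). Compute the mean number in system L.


λ = 60/7.94 = 7.5567 /hr
μ = 60/0.51 = 117.6471 /hr
ρ = λ/μ = 7.5567/117.6471 = 0.06423
L = ρ/(1−ρ) = 0.06423/0.9358 = 0.06864

Final: 0.06864


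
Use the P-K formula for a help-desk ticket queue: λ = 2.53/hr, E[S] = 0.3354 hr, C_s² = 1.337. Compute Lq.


ρ = λ·E[S] = 2.53·0.3354 = 0.8486
Lq = ρ²(1+C_s²)/(2(1−ρ)) = 0.7201·(1+1.337)/(2·0.1514)
= 0.7201·2.3370/0.3029 = 5.55598

Final: 5.55598


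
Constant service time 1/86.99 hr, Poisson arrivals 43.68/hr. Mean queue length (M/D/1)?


ρ = 43.68/86.99 = 0.5021
M/D/1: Lq = ρ²/(2(1−ρ)) = 0.2521/(2·0.4979) = 0.25321

Final: 0.25321


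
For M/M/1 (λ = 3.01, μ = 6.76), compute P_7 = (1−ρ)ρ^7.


ρ = 3.01/6.76 = 0.4453
P_n = (1−ρ)·ρ^n = (1 − 0.4453)·0.4453^7 = 0.5547·0.003470 = 0.001925

Final: 0.001925


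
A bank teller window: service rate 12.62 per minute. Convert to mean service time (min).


Mean service time = 1/μ = 1/12.62 minute = 0.07924 minute
In minutes: 0.07924 × 1 = 0.07924 min

Final: 0.07924 min


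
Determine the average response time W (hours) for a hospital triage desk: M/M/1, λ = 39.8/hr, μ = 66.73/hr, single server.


W = 1/(μ−λ) = 1/(66.73 − 39.8) = 1/26.93 = 0.03713 hr

Final: 0.03713 hr


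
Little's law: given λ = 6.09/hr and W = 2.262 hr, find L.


L = λW = 6.09·2.262 = 13.7756

Final: 13.7756


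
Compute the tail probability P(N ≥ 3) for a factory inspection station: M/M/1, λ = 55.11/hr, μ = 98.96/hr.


ρ = 55.11/98.96 = 0.5569
P(N ≥ n) = ρ^n = 0.5569^3 = 0.172708

Final: 0.172708


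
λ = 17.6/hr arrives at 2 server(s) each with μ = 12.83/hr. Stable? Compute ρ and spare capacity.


Total capacity cμ = 2·12.83 = 25.66/hr
ρ = λ/(cμ) = 17.6/25.66 = 0.6859
Stable ⇔ ρ < 1: YES
Spare capacity = cμ − λ = 25.66 − 17.6 = 8.06/hr

Final: ρ = 0.6859; stable; margin = 8.06/hr


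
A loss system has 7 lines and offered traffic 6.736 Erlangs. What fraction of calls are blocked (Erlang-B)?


B(c,a) = (a^c/c!) / Σ_{k=0}^{c} a^k/k!
a^7/7! = 124.848697
Σ terms (k=0..7): 1.00000 + 6.73600 + 22.68685 + 50.93954 + 85.78218 + 115.56575 + 129.74182 + 124.84870 = 537.300827
B = 124.848697/537.300827 = 0.232363

Final: 0.232363


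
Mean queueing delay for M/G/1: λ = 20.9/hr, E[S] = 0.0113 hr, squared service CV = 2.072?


ρ = λ·E[S] = 20.9·0.0113 = 0.2362
E[S²] = E[S]²(1+C_s²) = 0.0113²·(1+2.072) = 0.0003923
Wq = λ·E[S²]/(2(1−ρ)) = 20.9·0.0003923/(2·0.7638) = 0.005367 hr

Final: 0.005367 hr


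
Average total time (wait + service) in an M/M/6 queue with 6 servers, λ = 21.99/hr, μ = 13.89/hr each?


a = 1.5832; ρ = 0.2639; P₀ = 0.205255
Lq = P₀·a^c·ρ/(c!(1−ρ)²) = 0.002185
Wq = Lq/λ = 0.002185/21.99 = 0.00009939 hr
W = Wq + 1/μ = 0.00009939 + 0.07199 = 0.07209 hr

Final: 0.07209 hr


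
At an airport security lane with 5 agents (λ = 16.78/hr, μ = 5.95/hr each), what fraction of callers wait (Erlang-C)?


a = λ/μ = 2.8202; ρ = a/5 = 0.5640
P₀ = 0.056881 (from M/M/c formula)
C(c,a) = [a^c/(c!(1−ρ))]·P₀ = [178.39183/(120·0.4360)]·0.056881
= 3.40989·0.056881 = 0.193957

Final: 0.193957


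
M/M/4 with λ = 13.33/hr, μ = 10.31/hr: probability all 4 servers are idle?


a = λ/μ = 13.33/10.31 = 1.2929; ρ = a/c = 0.3232
Σ_{k=0}^{3} a^k/k! (terms k=0..3) = 1.00000 + 1.29292 + 0.83582 + 0.36022 = 3.48896
Tail: a^4/(4!(1−ρ)) = 2.79438/(24·0.6768) = 0.17204
P₀ = 1/(3.48896 + 0.17204) = 1/3.66100 = 0.273150

Final: 0.273150


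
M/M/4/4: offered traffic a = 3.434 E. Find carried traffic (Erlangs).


B(4,3.434) = 0.253313 (Erlang-B)
Carried load = a(1 − B) = 3.434·(1 − 0.253313) = 3.434·0.746687 = 2.5641 E

Final: 2.5641 Erlangs


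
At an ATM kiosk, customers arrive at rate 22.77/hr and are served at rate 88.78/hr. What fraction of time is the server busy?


ρ = λ/μ = 22.77/88.78 = 0.2565

Final: 0.2565


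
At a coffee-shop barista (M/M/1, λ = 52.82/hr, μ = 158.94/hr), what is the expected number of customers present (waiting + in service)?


ρ = λ/μ = 52.82/158.94 = 0.3323
L = ρ/(1−ρ) = 0.3323/(1 − 0.3323) = 0.3323/0.6677 = 0.4977

Final: 0.4977


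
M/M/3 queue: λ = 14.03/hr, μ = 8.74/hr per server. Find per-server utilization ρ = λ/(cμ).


ρ = λ/(cμ) = 14.03/(3·8.74) = 14.03/26.22 = 0.5351

Final: 0.5351


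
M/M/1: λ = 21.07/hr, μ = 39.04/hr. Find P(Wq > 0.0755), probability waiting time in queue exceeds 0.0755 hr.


ρ = 21.07/39.04 = 0.5397
P(Wq > t) = ρ·e^{−(μ−λ)t} = 0.5397·e^{−1.3567}
= 0.5397·0.257500 = 0.138974

Final: 0.138974


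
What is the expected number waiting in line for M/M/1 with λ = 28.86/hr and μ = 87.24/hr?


ρ = 28.86/87.24 = 0.3308
Lq = ρ²/(1−ρ) = 0.1094/0.6692 = 0.1635

Final: 0.1635


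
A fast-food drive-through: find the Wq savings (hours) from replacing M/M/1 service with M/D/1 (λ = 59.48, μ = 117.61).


ρ = 59.48/117.61 = 0.5057
Wq(M/M/1) = ρ/(μ−λ) = 0.5057/58.13 = 0.008700 hr
Wq(M/D/1) = ρ/(2(μ−λ)) = 0.004350 hr
Savings = 0.008700 − 0.004350 = 0.004350 hr

Final: 0.004350 hr


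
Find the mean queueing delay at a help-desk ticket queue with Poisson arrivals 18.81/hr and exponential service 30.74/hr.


ρ = 18.81/30.74 = 0.6119
Wq = ρ/(μ−λ) = 0.6119/(30.74 − 18.81) = 0.6119/11.93 = 0.05129 hr

Final: 0.05129 hr


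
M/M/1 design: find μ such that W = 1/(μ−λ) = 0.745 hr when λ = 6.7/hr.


W = 1/(μ−λ) ⇒ μ − λ = 1/W = 1/0.745 = 1.3423
μ = λ + 1/W = 6.7 + 1.3423 = 8.0423 per hr

Final: 8.0423 /hr


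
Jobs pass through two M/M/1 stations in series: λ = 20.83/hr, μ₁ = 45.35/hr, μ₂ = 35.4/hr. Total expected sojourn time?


Each node sees arrival rate λ = 20.83/hr (tandem ⇒ throughput preserved).
W₁ = 1/(μ₁−λ) = 1/(45.35−20.83) = 0.04078 hr
W₂ = 1/(μ₂−λ) = 1/(35.4−20.83) = 0.06863 hr
W_total = W₁ + W₂ = 0.04078 + 0.06863 = 0.10942 hr

Final: 0.10942 hr


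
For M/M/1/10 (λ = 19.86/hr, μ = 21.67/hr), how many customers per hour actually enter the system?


ρ = 0.9165; P_K = (1−ρ)ρ^10/(1−ρ^11) = 0.056600
λ_eff = λ(1 − P_K) = 19.86·(1 − 0.056600) = 19.86·0.943400 = 18.7359 /hr

Final: 18.7359 /hr


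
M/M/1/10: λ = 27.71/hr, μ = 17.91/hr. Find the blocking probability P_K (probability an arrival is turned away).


ρ = λ/μ = 27.71/17.91 = 1.5472
P_K = (1−ρ)ρ^K/(1−ρ^(K+1)) = (-0.5472·78.597621)/(1 − 121.604694)
= -43.007073/-120.604694 = 0.356595

Final: 0.356595


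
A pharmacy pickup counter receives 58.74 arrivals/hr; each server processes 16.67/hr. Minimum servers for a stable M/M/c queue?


Stability requires cμ > λ ⇔ c > λ/μ.
λ/μ = 58.74/16.67 = 3.5237
Minimum integer c = ⌊3.5237⌋ + 1 = 4
Check: 4·16.67 = 66.68 > 58.74, while 3·16.67 = 50.01 ≤ 58.74

Final: 4 servers


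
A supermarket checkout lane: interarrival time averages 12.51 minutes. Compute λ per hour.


λ = 1/(interarrival time) in consistent units.
1 hour = 60 min, so λ = 60/12.51 = 4.7962 per hour

Final: 4.7962 /hr


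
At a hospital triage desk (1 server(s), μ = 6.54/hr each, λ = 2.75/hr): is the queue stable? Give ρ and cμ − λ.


Total capacity cμ = 1·6.54 = 6.54/hr
ρ = λ/(cμ) = 2.75/6.54 = 0.4205
Stable ⇔ ρ < 1: YES
Spare capacity = cμ − λ = 6.54 − 2.75 = 3.79/hr

Final: ρ = 0.4205; stable; margin = 3.79/hr


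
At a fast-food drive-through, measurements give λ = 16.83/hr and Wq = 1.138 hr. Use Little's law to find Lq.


Lq = λWq = 16.83·1.138 = 19.1525

Final: 19.1525


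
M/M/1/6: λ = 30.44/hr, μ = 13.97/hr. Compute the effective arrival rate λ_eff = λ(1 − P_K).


ρ = 2.1790; P_K = (1−ρ)ρ^6/(1−ρ^7) = 0.543395
λ_eff = λ(1 − P_K) = 30.44·(1 − 0.543395) = 30.44·0.456605 = 13.8991 /hr

Final: 13.8991 /hr


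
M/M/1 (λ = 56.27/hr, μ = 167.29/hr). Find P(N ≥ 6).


ρ = 56.27/167.29 = 0.3364
P(N ≥ n) = ρ^n = 0.3364^6 = 0.001448

Final: 0.001448


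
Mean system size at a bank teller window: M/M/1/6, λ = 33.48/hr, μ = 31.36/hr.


ρ = 33.48/31.36 = 1.0676
L = ρ[1 − (K+1)ρ^K + Kρ^(K+1)] / [(1−ρ)(1−ρ^(K+1))]
Numerator: 1.0676·(1 − 7·1.480664 + 6·1.580759) = 0.128018
Denominator: (-0.06760)·(-0.580759) = 0.039261
L = 0.128018/0.039261 = 3.2607

Final: 3.2607


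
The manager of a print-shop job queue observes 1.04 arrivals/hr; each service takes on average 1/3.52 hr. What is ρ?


ρ = λ/μ = 1.04/3.52 = 0.2955

Final: 0.2955


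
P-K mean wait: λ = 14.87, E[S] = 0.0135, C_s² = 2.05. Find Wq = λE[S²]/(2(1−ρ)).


ρ = λ·E[S] = 14.87·0.0135 = 0.2007
E[S²] = E[S]²(1+C_s²) = 0.0135²·(1+2.05) = 0.0005559
Wq = λ·E[S²]/(2(1−ρ)) = 14.87·0.0005559/(2·0.7993) = 0.005171 hr

Final: 0.005171 hr


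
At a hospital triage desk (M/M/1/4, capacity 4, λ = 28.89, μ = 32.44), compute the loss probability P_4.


ρ = λ/μ = 28.89/32.44 = 0.8906
P_K = (1−ρ)ρ^K/(1−ρ^(K+1)) = (0.1094·0.629023)/(1 − 0.560188)
= 0.068836/0.439812 = 0.156512

Final: 0.156512


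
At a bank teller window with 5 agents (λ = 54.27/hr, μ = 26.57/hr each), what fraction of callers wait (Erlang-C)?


a = λ/μ = 2.0425; ρ = a/5 = 0.4085
P₀ = 0.128621 (from M/M/c formula)
C(c,a) = [a^c/(c!(1−ρ))]·P₀ = [35.55014/(120·0.5915)]·0.128621
= 0.50085·0.128621 = 0.064420

Final: 0.064420


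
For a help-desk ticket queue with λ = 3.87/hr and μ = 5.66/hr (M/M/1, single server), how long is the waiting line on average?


ρ = 3.87/5.66 = 0.6837
Lq = ρ²/(1−ρ) = 0.4675/0.3163 = 1.4783

Final: 1.4783


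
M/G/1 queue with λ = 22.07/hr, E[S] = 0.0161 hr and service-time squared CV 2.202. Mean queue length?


ρ = λ·E[S] = 22.07·0.0161 = 0.3553
Lq = ρ²(1+C_s²)/(2(1−ρ)) = 0.1263·(1+2.202)/(2·0.6447)
= 0.1263·3.2020/1.2893 = 0.31355

Final: 0.31355


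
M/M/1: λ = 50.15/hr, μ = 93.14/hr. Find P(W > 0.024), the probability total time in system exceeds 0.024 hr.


W ~ Exponential(μ−λ) for M/M/1.
μ − λ = 93.14 − 50.15 = 42.9900
P(W > t) = e^{−(μ−λ)t} = e^{−1.0318} = 0.356379

Final: 0.356379


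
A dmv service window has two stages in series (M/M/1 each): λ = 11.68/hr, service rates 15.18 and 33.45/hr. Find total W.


Each node sees arrival rate λ = 11.68/hr (tandem ⇒ throughput preserved).
W₁ = 1/(μ₁−λ) = 1/(15.18−11.68) = 0.28571 hr
W₂ = 1/(μ₂−λ) = 1/(33.45−11.68) = 0.04593 hr
W_total = W₁ + W₂ = 0.28571 + 0.04593 = 0.33165 hr

Final: 0.33165 hr


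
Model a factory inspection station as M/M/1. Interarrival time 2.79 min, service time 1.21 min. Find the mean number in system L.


λ = 60/2.79 = 21.5054 /hr
μ = 60/1.21 = 49.5868 /hr
ρ = λ/μ = 21.5054/49.5868 = 0.4337
L = ρ/(1−ρ) = 0.4337/0.5663 = 0.7658

Final: 0.7658


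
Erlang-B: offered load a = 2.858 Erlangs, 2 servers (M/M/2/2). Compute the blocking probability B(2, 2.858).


B(c,a) = (a^c/c!) / Σ_{k=0}^{c} a^k/k!
a^2/2! = 4.084082
Σ terms (k=0..2): 1.00000 + 2.85800 + 4.08408 = 7.942082
B = 4.084082/7.942082 = 0.514233

Final: 0.514233


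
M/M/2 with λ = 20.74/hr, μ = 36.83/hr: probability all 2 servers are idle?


a = λ/μ = 20.74/36.83 = 0.5631; ρ = a/c = 0.2816
Σ_{k=0}^{1} a^k/k! (terms k=0..1) = 1.00000 + 0.56313 = 1.56313
Tail: a^2/(2!(1−ρ)) = 0.31711/(2·0.7184) = 0.22070
P₀ = 1/(1.56313 + 0.22070) = 1/1.78382 = 0.560593

Final: 0.560593


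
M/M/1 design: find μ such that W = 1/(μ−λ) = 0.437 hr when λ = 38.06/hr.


W = 1/(μ−λ) ⇒ μ − λ = 1/W = 1/0.437 = 2.2883
μ = λ + 1/W = 38.06 + 2.2883 = 40.3483 per hr

Final: 40.3483 /hr


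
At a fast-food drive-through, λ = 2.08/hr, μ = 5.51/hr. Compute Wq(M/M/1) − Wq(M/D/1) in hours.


ρ = 2.08/5.51 = 0.3775
Wq(M/M/1) = ρ/(μ−λ) = 0.3775/3.43 = 0.11006 hr
Wq(M/D/1) = ρ/(2(μ−λ)) = 0.05503 hr
Savings = 0.11006 − 0.05503 = 0.05503 hr

Final: 0.05503 hr


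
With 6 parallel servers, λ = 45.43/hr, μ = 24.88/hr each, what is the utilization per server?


ρ = λ/(cμ) = 45.43/(6·24.88) = 45.43/149.28 = 0.3043

Final: 0.3043


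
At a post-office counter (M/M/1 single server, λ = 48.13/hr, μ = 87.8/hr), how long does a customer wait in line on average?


ρ = 48.13/87.8 = 0.5482
Wq = ρ/(μ−λ) = 0.5482/(87.8 − 48.13) = 0.5482/39.67 = 0.01382 hr

Final: 0.01382 hr


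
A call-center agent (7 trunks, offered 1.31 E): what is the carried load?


B(7,1.31) = 0.0003545 (Erlang-B)
Carried load = a(1 − B) = 1.31·(1 − 0.0003545) = 1.31·0.999646 = 1.3095 E

Final: 1.3095 Erlangs


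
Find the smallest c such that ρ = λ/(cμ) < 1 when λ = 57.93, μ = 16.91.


Stability requires cμ > λ ⇔ c > λ/μ.
λ/μ = 57.93/16.91 = 3.4258
Minimum integer c = ⌊3.4258⌋ + 1 = 4
Check: 4·16.91 = 67.64 > 57.93, while 3·16.91 = 50.73 ≤ 57.93

Final: 4 servers


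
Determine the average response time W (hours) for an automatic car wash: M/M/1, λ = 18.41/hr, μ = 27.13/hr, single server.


W = 1/(μ−λ) = 1/(27.13 − 18.41) = 1/8.72 = 0.1147 hr

Final: 0.1147 hr


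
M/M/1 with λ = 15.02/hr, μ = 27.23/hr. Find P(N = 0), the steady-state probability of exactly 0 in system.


ρ = 15.02/27.23 = 0.5516
P_n = (1−ρ)·ρ^n = (1 − 0.5516)·0.5516^0 = 0.4484·1.000000 = 0.448402

Final: 0.448402


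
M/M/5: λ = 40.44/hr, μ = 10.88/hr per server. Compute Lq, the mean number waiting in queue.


a = λ/μ = 3.7169; ρ = a/5 = 0.7434
P₀ = 0.019541
Lq = P₀·a^c·ρ / (c!·(1−ρ)²) = 0.019541·709.43279·0.7434/(120·0.06585)
= 1.30413

Final: 1.30413


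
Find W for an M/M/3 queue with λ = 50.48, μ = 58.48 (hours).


a = 0.8632; ρ = 0.2877; P₀ = 0.419066
Lq = P₀·a^c·ρ/(c!(1−ρ)²) = 0.02548
Wq = Lq/λ = 0.02548/50.48 = 0.0005047 hr
W = Wq + 1/μ = 0.0005047 + 0.01710 = 0.01760 hr

Final: 0.01760 hr


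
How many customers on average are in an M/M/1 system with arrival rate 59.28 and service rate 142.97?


ρ = λ/μ = 59.28/142.97 = 0.4146
L = ρ/(1−ρ) = 0.4146/(1 − 0.4146) = 0.4146/0.5854 = 0.7083

Final: 0.7083


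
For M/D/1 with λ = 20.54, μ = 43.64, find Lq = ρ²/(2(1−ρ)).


ρ = 20.54/43.64 = 0.4707
M/D/1: Lq = ρ²/(2(1−ρ)) = 0.2215/(2·0.5293) = 0.20925

Final: 0.20925


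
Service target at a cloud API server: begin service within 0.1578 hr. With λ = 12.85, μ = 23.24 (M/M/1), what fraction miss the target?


ρ = 12.85/23.24 = 0.5529
P(Wq > t) = ρ·e^{−(μ−λ)t} = 0.5529·e^{−1.6395}
= 0.5529·0.194069 = 0.107306

Final: 0.107306


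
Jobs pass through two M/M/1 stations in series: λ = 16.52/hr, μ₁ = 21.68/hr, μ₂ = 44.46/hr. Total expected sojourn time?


Each node sees arrival rate λ = 16.52/hr (tandem ⇒ throughput preserved).
W₁ = 1/(μ₁−λ) = 1/(21.68−16.52) = 0.19380 hr
W₂ = 1/(μ₂−λ) = 1/(44.46−16.52) = 0.03579 hr
W_total = W₁ + W₂ = 0.19380 + 0.03579 = 0.22959 hr

Final: 0.22959 hr


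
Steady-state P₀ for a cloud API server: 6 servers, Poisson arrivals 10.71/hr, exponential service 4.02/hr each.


a = λ/μ = 10.71/4.02 = 2.6642; ρ = a/c = 0.4440
Σ_{k=0}^{5} a^k/k! (terms k=0..5) = 1.00000 + 2.66418 + 3.54893 + 3.15166 + 2.09914 + 1.11850 = 13.58241
Tail: a^6/(6!(1−ρ)) = 357.58600/(720·0.5560) = 0.89330
P₀ = 1/(13.58241 + 0.89330) = 1/14.47570 = 0.069081

Final: 0.069081


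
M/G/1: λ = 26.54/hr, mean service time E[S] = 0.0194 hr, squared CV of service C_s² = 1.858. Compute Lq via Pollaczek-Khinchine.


ρ = λ·E[S] = 26.54·0.0194 = 0.5149
Lq = ρ²(1+C_s²)/(2(1−ρ)) = 0.2651·(1+1.858)/(2·0.4851)
= 0.2651·2.8580/0.9702 = 0.78088

Final: 0.78088


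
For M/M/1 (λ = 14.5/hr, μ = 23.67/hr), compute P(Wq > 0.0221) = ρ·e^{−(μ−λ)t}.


ρ = 14.5/23.67 = 0.6126
P(Wq > t) = ρ·e^{−(μ−λ)t} = 0.6126·e^{−0.2027}
= 0.6126·0.816558 = 0.500215

Final: 0.500215


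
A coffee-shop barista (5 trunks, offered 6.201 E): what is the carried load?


B(5,6.201) = 0.374206 (Erlang-B)
Carried load = a(1 − B) = 6.201·(1 − 0.374206) = 6.201·0.625794 = 3.8805 E

Final: 3.8805 Erlangs


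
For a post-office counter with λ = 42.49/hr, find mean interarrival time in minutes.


Mean interarrival time = 1/λ = 1/42.49 hour = 0.02353 hour
In minutes: 0.02353 × 60 = 1.4121 min

Final: 1.4121 min


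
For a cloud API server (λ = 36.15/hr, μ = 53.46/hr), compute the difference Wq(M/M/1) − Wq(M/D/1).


ρ = 36.15/53.46 = 0.6762
Wq(M/M/1) = ρ/(μ−λ) = 0.6762/17.31 = 0.03906 hr
Wq(M/D/1) = ρ/(2(μ−λ)) = 0.01953 hr
Savings = 0.03906 − 0.01953 = 0.01953 hr

Final: 0.01953 hr


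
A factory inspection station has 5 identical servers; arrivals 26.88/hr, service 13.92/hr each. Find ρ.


ρ = λ/(cμ) = 26.88/(5·13.92) = 26.88/69.60 = 0.3862

Final: 0.3862


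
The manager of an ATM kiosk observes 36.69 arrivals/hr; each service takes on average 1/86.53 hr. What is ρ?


ρ = λ/μ = 36.69/86.53 = 0.4240

Final: 0.4240


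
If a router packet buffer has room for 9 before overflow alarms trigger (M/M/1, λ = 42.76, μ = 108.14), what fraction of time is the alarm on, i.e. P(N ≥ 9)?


ρ = 42.76/108.14 = 0.3954
P(N ≥ n) = ρ^n = 0.3954^9 = 0.0002363

Final: 0.0002363


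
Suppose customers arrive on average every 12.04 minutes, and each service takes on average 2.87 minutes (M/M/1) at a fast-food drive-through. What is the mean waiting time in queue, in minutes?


λ = 60/12.04 = 4.9834 /hr
μ = 60/2.87 = 20.9059 /hr
ρ = λ/μ = 4.9834/20.9059 = 0.2384
Wq = ρ/(μ−λ) = 0.2384/(20.9059−4.9834) = 0.01497 hr
In minutes: 0.01497·60 = 0.8982 min

Final: 0.8982 min


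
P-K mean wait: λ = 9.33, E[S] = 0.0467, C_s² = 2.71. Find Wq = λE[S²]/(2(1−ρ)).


ρ = λ·E[S] = 9.33·0.0467 = 0.4357
E[S²] = E[S]²(1+C_s²) = 0.0467²·(1+2.71) = 0.008091
Wq = λ·E[S²]/(2(1−ρ)) = 9.33·0.008091/(2·0.5643) = 0.06689 hr

Final: 0.06689 hr


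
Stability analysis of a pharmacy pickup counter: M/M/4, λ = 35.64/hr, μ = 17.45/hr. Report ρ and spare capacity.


Total capacity cμ = 4·17.45 = 69.80/hr
ρ = λ/(cμ) = 35.64/69.80 = 0.5106
Stable ⇔ ρ < 1: YES
Spare capacity = cμ − λ = 69.80 − 35.64 = 34.16/hr

Final: ρ = 0.5106; stable; margin = 34.16/hr


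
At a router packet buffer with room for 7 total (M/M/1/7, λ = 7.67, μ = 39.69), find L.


ρ = 7.67/39.69 = 0.1932
L = ρ[1 − (K+1)ρ^K + Kρ^(K+1)] / [(1−ρ)(1−ρ^(K+1))]
Numerator: 0.1932·(1 − 8·0.00001006 + 7·0.000001945) = 0.193235
Denominator: (0.8068)·(0.999998) = 0.806751
L = 0.193235/0.806751 = 0.2395

Final: 0.2395
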